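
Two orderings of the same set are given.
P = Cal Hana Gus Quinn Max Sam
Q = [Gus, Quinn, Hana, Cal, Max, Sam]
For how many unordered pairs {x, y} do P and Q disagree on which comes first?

5

Assign each item its position (1..6) in the first ordering, then rewrite the second ordering as that position sequence:
positions: Cal→1, Hana→2, Gus→3, Quinn→4, Max→5, Sam→6
second ordering as positions: [3, 4, 2, 1, 5, 6]
Discordant pairs = inversions in this position sequence.
3: 2, 1 → 2
4: 2, 1 → 2
2: 1 → 1
1: 0
5: 0
6: 0
Total: 2 + 2 + 1 + 0 + 0 + 0 = 5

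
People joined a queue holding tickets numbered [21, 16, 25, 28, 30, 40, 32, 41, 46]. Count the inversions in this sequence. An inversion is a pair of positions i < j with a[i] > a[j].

Sweep left to right; for each value list the smaller values that follow it:
21: 1
16: 0
25: 0
28: 0
30: 0
40: 1
32: 0
41: 0
46: 0
Sum: 1 + 0 + 0 + 0 + 0 + 1 + 0 + 0 + 0 = 2

2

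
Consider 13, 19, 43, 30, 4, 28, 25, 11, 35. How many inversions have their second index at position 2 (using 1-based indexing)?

0 such elements

The element at index 2 is 19.
Elements before it: 13
None of them are larger than 19.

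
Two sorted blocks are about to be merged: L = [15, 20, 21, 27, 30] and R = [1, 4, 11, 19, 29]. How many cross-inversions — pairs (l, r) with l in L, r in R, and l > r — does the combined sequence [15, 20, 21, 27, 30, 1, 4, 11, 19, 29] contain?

Take each right-half value and tally the left-half values above it:
r = 1: 15, 20, 21, 27, 30 → 5
r = 4: 15, 20, 21, 27, 30 → 5
r = 11: 15, 20, 21, 27, 30 → 5
r = 19: 20, 21, 27, 30 → 4
r = 29: 30 → 1
Cross-inversions: 5 + 5 + 5 + 4 + 1 = 20

20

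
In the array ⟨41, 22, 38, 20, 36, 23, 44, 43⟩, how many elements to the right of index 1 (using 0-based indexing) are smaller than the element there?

1 such element

The element at index 1 is 22.
Elements after it: 38, 20, 36, 23, 44, 43
Those smaller than 22: 20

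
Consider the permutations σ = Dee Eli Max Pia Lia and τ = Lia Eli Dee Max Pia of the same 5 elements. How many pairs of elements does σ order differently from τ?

5 discordant pairs

Assign each item its position (1..5) in the first ordering, then rewrite the second ordering as that position sequence:
positions: Dee→1, Eli→2, Max→3, Pia→4, Lia→5
second ordering as positions: [5, 2, 1, 3, 4]
Discordant pairs = inversions in this position sequence.
5: 2, 1, 3, 4 → 4
2: 1 → 1
1: 0
3: 0
4: 0
Total: 4 + 1 + 0 + 0 + 0 = 5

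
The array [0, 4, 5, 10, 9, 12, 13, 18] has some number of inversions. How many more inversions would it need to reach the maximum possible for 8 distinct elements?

27

Maximum inversions for 8 distinct elements is C(8, 2) = 8·7/2 = 28.
Current inversions — for each element, count later smaller elements:
0: 0
4: 0
5: 0
10: 1
9: 0
12: 0
13: 0
18: 0
Current total: 0 + 0 + 0 + 1 + 0 + 0 + 0 + 0 = 1
Shortfall: 28 − 1 = 27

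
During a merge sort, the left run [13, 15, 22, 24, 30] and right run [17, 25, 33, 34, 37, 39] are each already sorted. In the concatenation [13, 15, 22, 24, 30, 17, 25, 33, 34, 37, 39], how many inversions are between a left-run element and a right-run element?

Count, for every r in R, how many entries of L exceed r:
r = 17: 22, 24, 30 → 3
r = 25: 30 → 1
r = 33: none → 0
r = 34: none → 0
r = 37: none → 0
r = 39: none → 0
Cross-inversions: 3 + 1 + 0 + 0 + 0 + 0 = 4

There are 4 split inversions.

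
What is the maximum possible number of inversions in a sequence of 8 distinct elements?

28

The maximum occurs when the array is in strictly decreasing order: every one of the C(8, 2) pairs is inverted.
C(8, 2) = 8·7/2 = 28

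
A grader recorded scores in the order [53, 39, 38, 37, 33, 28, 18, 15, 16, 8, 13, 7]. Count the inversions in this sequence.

Sweep left to right; for each value list the smaller values that follow it:
53: 11
39: 10
38: 9
37: 8
33: 7
28: 6
18: 5
15: 3
16: 3
8: 1
13: 1
7: 0
Sum: 11 + 10 + 9 + 8 + 7 + 6 + 5 + 3 + 3 + 1 + 1 + 0 = 64

64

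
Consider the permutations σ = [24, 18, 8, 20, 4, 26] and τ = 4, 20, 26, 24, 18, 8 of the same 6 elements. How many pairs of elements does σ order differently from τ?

10

Assign each item its position (1..6) in the first ordering, then rewrite the second ordering as that position sequence:
positions: 24→1, 18→2, 8→3, 20→4, 4→5, 26→6
second ordering as positions: [5, 4, 6, 1, 2, 3]
Discordant pairs = inversions in this position sequence.
5: 4, 1, 2, 3 → 4
4: 1, 2, 3 → 3
6: 1, 2, 3 → 3
1: 0
2: 0
3: 0
Total: 4 + 3 + 3 + 0 + 0 + 0 = 10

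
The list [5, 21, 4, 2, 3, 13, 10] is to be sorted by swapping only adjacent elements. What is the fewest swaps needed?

11

Each adjacent swap fixes exactly one inversion, so the minimum swap count equals the number of inversions.
Count inversions — for each element, later elements that are smaller:
5: 4, 2, 3 → 3
21: 4, 2, 3, 13, 10 → 5
4: 2, 3 → 2
2: none → 0
3: none → 0
13: 10 → 1
10: none → 0
Total inversions: 3 + 5 + 2 + 0 + 0 + 1 + 0 = 11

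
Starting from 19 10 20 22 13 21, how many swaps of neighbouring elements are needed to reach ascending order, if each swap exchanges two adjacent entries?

There are 5 swaps.

The minimum number of adjacent swaps to sort an array equals its inversion count, since every such swap removes exactly one inversion.
Count inversions — for each element, later elements that are smaller:
19: 10, 13 → 2
10: none → 0
20: 13 → 1
22: 13, 21 → 2
13: none → 0
21: none → 0
Total inversions: 2 + 0 + 1 + 2 + 0 + 0 = 5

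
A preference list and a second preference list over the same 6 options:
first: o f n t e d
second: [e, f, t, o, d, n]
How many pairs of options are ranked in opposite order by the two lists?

Pairs: 8

Assign each item its position (1..6) in the first ordering, then rewrite the second ordering as that position sequence:
positions: o→1, f→2, n→3, t→4, e→5, d→6
second ordering as positions: [5, 2, 4, 1, 6, 3]
Discordant pairs = inversions in this position sequence.
5: 2, 4, 1, 3 → 4
2: 1 → 1
4: 1, 3 → 2
1: 0
6: 3 → 1
3: 0
Total: 4 + 1 + 2 + 0 + 1 + 0 = 8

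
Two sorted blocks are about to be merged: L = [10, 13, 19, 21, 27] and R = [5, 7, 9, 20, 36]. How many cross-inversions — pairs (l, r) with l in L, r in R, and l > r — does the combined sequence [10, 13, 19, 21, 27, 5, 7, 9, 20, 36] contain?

17

Count, for every r in R, how many entries of L exceed r:
r = 5: 10, 13, 19, 21, 27 → 5
r = 7: 10, 13, 19, 21, 27 → 5
r = 9: 10, 13, 19, 21, 27 → 5
r = 20: 21, 27 → 2
r = 36: none → 0
Cross-inversions: 5 + 5 + 5 + 2 + 0 = 17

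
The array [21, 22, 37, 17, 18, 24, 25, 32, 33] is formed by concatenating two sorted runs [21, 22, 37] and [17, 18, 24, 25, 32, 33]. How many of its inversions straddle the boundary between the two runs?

For each element r of the right run, count left-run elements greater than r:
r = 17: 21, 22, 37 → 3
r = 18: 21, 22, 37 → 3
r = 24: 37 → 1
r = 25: 37 → 1
r = 32: 37 → 1
r = 33: 37 → 1
Cross-inversions: 3 + 3 + 1 + 1 + 1 + 1 = 10

10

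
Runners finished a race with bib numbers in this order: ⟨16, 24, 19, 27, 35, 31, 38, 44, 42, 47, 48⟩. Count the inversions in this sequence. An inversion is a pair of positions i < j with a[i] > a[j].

For each element, count later entries that are smaller:
16: 0
24: 1
19: 0
27: 0
35: 1
31: 0
38: 0
44: 1
42: 0
47: 0
48: 0
Sum: 0 + 1 + 0 + 0 + 1 + 0 + 0 + 1 + 0 + 0 + 0 = 3

There are 3 inversions.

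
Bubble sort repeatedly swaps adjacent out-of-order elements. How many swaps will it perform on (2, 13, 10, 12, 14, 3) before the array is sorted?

The minimum number of adjacent swaps to sort an array equals its inversion count, since every such swap removes exactly one inversion.
Count inversions — for each element, later elements that are smaller:
2: none → 0
13: 10, 12, 3 → 3
10: 3 → 1
12: 3 → 1
14: 3 → 1
3: none → 0
Total inversions: 0 + 3 + 1 + 1 + 1 + 0 = 6

6 adjacent swaps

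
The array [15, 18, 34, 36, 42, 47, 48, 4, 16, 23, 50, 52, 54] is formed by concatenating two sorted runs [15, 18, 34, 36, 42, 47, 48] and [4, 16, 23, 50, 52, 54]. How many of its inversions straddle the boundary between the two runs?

For each element r of the right run, count left-run elements greater than r:
r = 4: 15, 18, 34, 36, 42, 47, 48 → 7
r = 16: 18, 34, 36, 42, 47, 48 → 6
r = 23: 34, 36, 42, 47, 48 → 5
r = 50: none → 0
r = 52: none → 0
r = 54: none → 0
Cross-inversions: 7 + 6 + 5 + 0 + 0 + 0 = 18

18 split inversions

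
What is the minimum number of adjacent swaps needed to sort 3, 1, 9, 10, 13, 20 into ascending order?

The minimum number of adjacent swaps to sort an array equals its inversion count, since every such swap removes exactly one inversion.
Count inversions — for each element, later elements that are smaller:
3: 1 → 1
1: none → 0
9: none → 0
10: none → 0
13: none → 0
20: none → 0
Total inversions: 1 + 0 + 0 + 0 + 0 + 0 = 1

1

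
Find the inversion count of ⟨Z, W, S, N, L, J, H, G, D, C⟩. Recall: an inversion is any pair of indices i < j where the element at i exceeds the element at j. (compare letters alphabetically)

45 inversions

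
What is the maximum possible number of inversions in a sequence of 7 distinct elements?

The maximum occurs when the array is in strictly decreasing order: every one of the C(7, 2) pairs is inverted.
C(7, 2) = 7·6/2 = 21

Inversions: 21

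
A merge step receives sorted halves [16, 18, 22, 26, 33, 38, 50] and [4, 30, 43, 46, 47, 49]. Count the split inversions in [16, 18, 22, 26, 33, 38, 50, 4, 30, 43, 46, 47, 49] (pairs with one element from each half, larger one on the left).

For each element r of the right run, count left-run elements greater than r:
r = 4: 16, 18, 22, 26, 33, 38, 50 → 7
r = 30: 33, 38, 50 → 3
r = 43: 50 → 1
r = 46: 50 → 1
r = 47: 50 → 1
r = 49: 50 → 1
Cross-inversions: 7 + 3 + 1 + 1 + 1 + 1 = 14

14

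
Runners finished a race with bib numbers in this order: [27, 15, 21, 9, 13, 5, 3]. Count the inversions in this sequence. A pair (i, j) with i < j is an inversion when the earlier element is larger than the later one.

For each element, count later entries that are smaller:
27: 6
15: 4
21: 4
9: 2
13: 2
5: 1
3: 0
Sum: 6 + 4 + 4 + 2 + 2 + 1 + 0 = 19

19 out-of-order pairs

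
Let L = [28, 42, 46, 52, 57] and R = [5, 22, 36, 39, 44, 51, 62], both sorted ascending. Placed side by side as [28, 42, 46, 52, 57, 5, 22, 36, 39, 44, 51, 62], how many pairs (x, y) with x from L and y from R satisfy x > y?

23

Count, for every r in R, how many entries of L exceed r:
r = 5: 28, 42, 46, 52, 57 → 5
r = 22: 28, 42, 46, 52, 57 → 5
r = 36: 42, 46, 52, 57 → 4
r = 39: 42, 46, 52, 57 → 4
r = 44: 46, 52, 57 → 3
r = 51: 52, 57 → 2
r = 62: none → 0
Cross-inversions: 5 + 5 + 4 + 4 + 3 + 2 + 0 = 23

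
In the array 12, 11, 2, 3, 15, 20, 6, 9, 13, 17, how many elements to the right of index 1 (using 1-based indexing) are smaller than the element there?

The element at index 1 is 12.
Elements after it: 11, 2, 3, 15, 20, 6, 9, 13, 17
Those smaller than 12: 11, 2, 3, 6, 9

5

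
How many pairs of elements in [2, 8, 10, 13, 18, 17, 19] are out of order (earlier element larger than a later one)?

There is 1 out-of-order pair.

Element-by-element contributions:
2 → none → 0
8 → none → 0
10 → none → 0
13 → none → 0
18 → 17 → 1
17 → none → 0
19 → none → 0
Sum: 0 + 0 + 0 + 0 + 1 + 0 + 0 = 1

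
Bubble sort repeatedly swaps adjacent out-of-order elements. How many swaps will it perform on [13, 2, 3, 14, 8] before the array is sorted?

There are 4 adjacent swaps.

Each adjacent swap fixes exactly one inversion, so the minimum swap count equals the number of inversions.
Count inversions — for each element, later elements that are smaller:
13: 2, 3, 8 → 3
2: none → 0
3: none → 0
14: 8 → 1
8: none → 0
Total inversions: 3 + 0 + 0 + 1 + 0 = 4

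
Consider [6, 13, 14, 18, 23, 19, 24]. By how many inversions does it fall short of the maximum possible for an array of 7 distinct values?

20

Maximum inversions for 7 distinct elements is C(7, 2) = 7·6/2 = 21.
Current inversions — for each element, count later smaller elements:
6: 0
13: 0
14: 0
18: 0
23: 1
19: 0
24: 0
Current total: 0 + 0 + 0 + 0 + 1 + 0 + 0 = 1
Shortfall: 21 − 1 = 20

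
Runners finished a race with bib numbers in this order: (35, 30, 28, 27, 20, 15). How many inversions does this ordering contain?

15

For each element, count later entries that are smaller:
35: 5
30: 4
28: 3
27: 2
20: 1
15: 0
Sum: 5 + 4 + 3 + 2 + 1 + 0 = 15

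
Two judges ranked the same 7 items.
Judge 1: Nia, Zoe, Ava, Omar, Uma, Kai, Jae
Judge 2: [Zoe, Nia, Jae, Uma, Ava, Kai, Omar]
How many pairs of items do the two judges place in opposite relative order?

Assign each item its position (1..7) in the first ordering, then rewrite the second ordering as that position sequence:
positions: Nia→1, Zoe→2, Ava→3, Omar→4, Uma→5, Kai→6, Jae→7
second ordering as positions: [2, 1, 7, 5, 3, 6, 4]
Discordant pairs = inversions in this position sequence.
2: 1 → 1
1: 0
7: 5, 3, 6, 4 → 4
5: 3, 4 → 2
3: 0
6: 4 → 1
4: 0
Total: 1 + 0 + 4 + 2 + 0 + 1 + 0 = 8

8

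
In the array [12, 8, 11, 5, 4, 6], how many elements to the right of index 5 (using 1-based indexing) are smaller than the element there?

0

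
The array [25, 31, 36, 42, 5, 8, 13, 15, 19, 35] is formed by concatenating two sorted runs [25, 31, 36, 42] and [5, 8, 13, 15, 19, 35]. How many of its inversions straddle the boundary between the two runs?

22

Count, for every r in R, how many entries of L exceed r:
r = 5: 25, 31, 36, 42 → 4
r = 8: 25, 31, 36, 42 → 4
r = 13: 25, 31, 36, 42 → 4
r = 15: 25, 31, 36, 42 → 4
r = 19: 25, 31, 36, 42 → 4
r = 35: 36, 42 → 2
Cross-inversions: 4 + 4 + 4 + 4 + 4 + 2 = 22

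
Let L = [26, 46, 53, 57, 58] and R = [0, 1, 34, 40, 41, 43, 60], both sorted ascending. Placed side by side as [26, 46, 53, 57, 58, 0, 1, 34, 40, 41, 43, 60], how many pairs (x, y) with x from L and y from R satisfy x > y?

There are 26 cross-inversions.

Count, for every r in R, how many entries of L exceed r:
r = 0: 26, 46, 53, 57, 58 → 5
r = 1: 26, 46, 53, 57, 58 → 5
r = 34: 46, 53, 57, 58 → 4
r = 40: 46, 53, 57, 58 → 4
r = 41: 46, 53, 57, 58 → 4
r = 43: 46, 53, 57, 58 → 4
r = 60: none → 0
Cross-inversions: 5 + 5 + 4 + 4 + 4 + 4 + 0 = 26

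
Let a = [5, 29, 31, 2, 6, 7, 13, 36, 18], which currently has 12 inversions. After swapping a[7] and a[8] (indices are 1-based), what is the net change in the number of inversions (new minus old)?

+1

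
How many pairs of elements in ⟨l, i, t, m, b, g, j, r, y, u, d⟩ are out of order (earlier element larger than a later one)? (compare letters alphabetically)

24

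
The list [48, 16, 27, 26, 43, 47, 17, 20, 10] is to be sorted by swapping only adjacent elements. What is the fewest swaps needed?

Minimum adjacent swaps = number of inversions (each swap of adjacent out-of-order elements removes one inversion and no swap can remove more).
Count inversions — for each element, later elements that are smaller:
48: 16, 27, 26, 43, 47, 17, 20, 10 → 8
16: 10 → 1
27: 26, 17, 20, 10 → 4
26: 17, 20, 10 → 3
43: 17, 20, 10 → 3
47: 17, 20, 10 → 3
17: 10 → 1
20: 10 → 1
10: none → 0
Total inversions: 8 + 1 + 4 + 3 + 3 + 3 + 1 + 1 + 0 = 24

24 adjacent swaps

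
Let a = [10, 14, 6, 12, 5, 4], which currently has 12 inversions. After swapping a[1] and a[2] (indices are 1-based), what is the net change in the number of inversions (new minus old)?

+1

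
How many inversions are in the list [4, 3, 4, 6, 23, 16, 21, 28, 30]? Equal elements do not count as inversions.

There are 3 inversions.

Count, for each position, how many later elements it exceeds:
4: 1
3: 0
4: 0
6: 0
23: 2
16: 0
21: 0
28: 0
30: 0
Sum: 1 + 0 + 0 + 0 + 2 + 0 + 0 + 0 + 0 = 3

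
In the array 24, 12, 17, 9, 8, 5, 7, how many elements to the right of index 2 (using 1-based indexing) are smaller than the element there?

4

The element at index 2 is 12.
Elements after it: 17, 9, 8, 5, 7
Those smaller than 12: 9, 8, 5, 7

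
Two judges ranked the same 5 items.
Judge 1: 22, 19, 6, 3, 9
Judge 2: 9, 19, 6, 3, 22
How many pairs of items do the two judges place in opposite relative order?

There are 7 discordant pairs.

Assign each item its position (1..5) in the first ordering, then rewrite the second ordering as that position sequence:
positions: 22→1, 19→2, 6→3, 3→4, 9→5
second ordering as positions: [5, 2, 3, 4, 1]
Discordant pairs = inversions in this position sequence.
5: 2, 3, 4, 1 → 4
2: 1 → 1
3: 1 → 1
4: 1 → 1
1: 0
Total: 4 + 1 + 1 + 1 + 0 = 7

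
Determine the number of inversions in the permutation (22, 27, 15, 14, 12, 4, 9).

Sweep left to right; for each value list the smaller values that follow it:
22 → 15, 14, 12, 4, 9 → 5
27 → 15, 14, 12, 4, 9 → 5
15 → 14, 12, 4, 9 → 4
14 → 12, 4, 9 → 3
12 → 4, 9 → 2
4 → none → 0
9 → none → 0
Sum: 5 + 5 + 4 + 3 + 2 + 0 + 0 = 19

19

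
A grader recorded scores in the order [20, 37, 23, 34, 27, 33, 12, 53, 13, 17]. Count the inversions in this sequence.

Count, for each position, how many later elements it exceeds:
20 → 12, 13, 17 → 3
37 → 23, 34, 27, 33, 12, 13, 17 → 7
23 → 12, 13, 17 → 3
34 → 27, 33, 12, 13, 17 → 5
27 → 12, 13, 17 → 3
33 → 12, 13, 17 → 3
12 → none → 0
53 → 13, 17 → 2
13 → none → 0
17 → none → 0
Sum: 3 + 7 + 3 + 5 + 3 + 3 + 0 + 2 + 0 + 0 = 26

26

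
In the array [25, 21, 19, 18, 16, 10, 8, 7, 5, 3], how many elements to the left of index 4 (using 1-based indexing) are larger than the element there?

3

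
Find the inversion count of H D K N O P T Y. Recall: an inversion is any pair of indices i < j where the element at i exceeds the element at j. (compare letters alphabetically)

1 out-of-order pair

Count, for each position, how many later elements it exceeds:
H → D → 1
D → none → 0
K → none → 0
N → none → 0
O → none → 0
P → none → 0
T → none → 0
Y → none → 0
Sum: 1 + 0 + 0 + 0 + 0 + 0 + 0 + 0 = 1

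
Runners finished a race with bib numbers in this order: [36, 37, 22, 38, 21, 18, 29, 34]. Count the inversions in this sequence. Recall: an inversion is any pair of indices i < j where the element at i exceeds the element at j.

Element-by-element contributions:
36 → 22, 21, 18, 29, 34 → 5
37 → 22, 21, 18, 29, 34 → 5
22 → 21, 18 → 2
38 → 21, 18, 29, 34 → 4
21 → 18 → 1
18 → none → 0
29 → none → 0
34 → none → 0
Sum: 5 + 5 + 2 + 4 + 1 + 0 + 0 + 0 = 17

17 inversions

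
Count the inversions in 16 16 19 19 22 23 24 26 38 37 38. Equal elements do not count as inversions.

Sweep left to right; for each value list the smaller values that follow it:
16 → none → 0
16 → none → 0
19 → none → 0
19 → none → 0
22 → none → 0
23 → none → 0
24 → none → 0
26 → none → 0
38 → 37 → 1
37 → none → 0
38 → none → 0
Sum: 0 + 0 + 0 + 0 + 0 + 0 + 0 + 0 + 1 + 0 + 0 = 1

1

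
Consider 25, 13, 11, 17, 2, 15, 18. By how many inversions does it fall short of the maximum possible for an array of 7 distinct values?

Maximum inversions for 7 distinct elements is C(7, 2) = 7·6/2 = 21.
Current inversions — for each element, count later smaller elements:
25: 6
13: 2
11: 1
17: 2
2: 0
15: 0
18: 0
Current total: 6 + 2 + 1 + 2 + 0 + 0 + 0 = 11
Shortfall: 21 − 11 = 10

10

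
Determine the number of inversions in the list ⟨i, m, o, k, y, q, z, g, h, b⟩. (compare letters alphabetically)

Element-by-element contributions:
i → g, h, b → 3
m → k, g, h, b → 4
o → k, g, h, b → 4
k → g, h, b → 3
y → q, g, h, b → 4
q → g, h, b → 3
z → g, h, b → 3
g → b → 1
h → b → 1
b → none → 0
Sum: 3 + 4 + 4 + 3 + 4 + 3 + 3 + 1 + 1 + 0 = 26

26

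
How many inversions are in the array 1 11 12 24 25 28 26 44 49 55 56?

There is 1 inversion.

Sweep left to right; for each value list the smaller values that follow it:
1 → none → 0
11 → none → 0
12 → none → 0
24 → none → 0
25 → none → 0
28 → 26 → 1
26 → none → 0
44 → none → 0
49 → none → 0
55 → none → 0
56 → none → 0
Sum: 0 + 0 + 0 + 0 + 0 + 1 + 0 + 0 + 0 + 0 + 0 = 1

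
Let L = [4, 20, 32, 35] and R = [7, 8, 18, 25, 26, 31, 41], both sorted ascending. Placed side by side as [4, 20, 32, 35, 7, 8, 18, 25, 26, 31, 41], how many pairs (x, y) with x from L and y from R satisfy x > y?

15 cross-inversions

Count, for every r in R, how many entries of L exceed r:
r = 7: 20, 32, 35 → 3
r = 8: 20, 32, 35 → 3
r = 18: 20, 32, 35 → 3
r = 25: 32, 35 → 2
r = 26: 32, 35 → 2
r = 31: 32, 35 → 2
r = 41: none → 0
Cross-inversions: 3 + 3 + 3 + 2 + 2 + 2 + 0 = 15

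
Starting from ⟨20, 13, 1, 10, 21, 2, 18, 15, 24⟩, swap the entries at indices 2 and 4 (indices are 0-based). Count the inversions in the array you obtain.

Positions 2 and 4 hold 1 and 21; after swapping, the array is [20, 13, 21, 10, 1, 2, 18, 15, 24].
Count, for each position, how many later elements it exceeds:
20: 6
13: 3
21: 5
10: 2
1: 0
2: 0
18: 1
15: 0
24: 0
Sum: 6 + 3 + 5 + 2 + 0 + 0 + 1 + 0 + 0 = 17

17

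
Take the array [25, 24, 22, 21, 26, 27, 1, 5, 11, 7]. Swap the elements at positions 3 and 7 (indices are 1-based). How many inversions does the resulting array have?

28

Positions 3 and 7 hold 22 and 1; after swapping, the array is [25, 24, 1, 21, 26, 27, 22, 5, 11, 7].
For each element, count later entries that are smaller:
25: 7
24: 6
1: 0
21: 3
26: 4
27: 4
22: 3
5: 0
11: 1
7: 0
Sum: 7 + 6 + 0 + 3 + 4 + 4 + 3 + 0 + 1 + 0 = 28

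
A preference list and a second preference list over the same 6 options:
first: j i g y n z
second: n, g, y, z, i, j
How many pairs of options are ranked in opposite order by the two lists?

11

Assign each item its position (1..6) in the first ordering, then rewrite the second ordering as that position sequence:
positions: j→1, i→2, g→3, y→4, n→5, z→6
second ordering as positions: [5, 3, 4, 6, 2, 1]
Discordant pairs = inversions in this position sequence.
5: 3, 4, 2, 1 → 4
3: 2, 1 → 2
4: 2, 1 → 2
6: 2, 1 → 2
2: 1 → 1
1: 0
Total: 4 + 2 + 2 + 2 + 1 + 0 = 11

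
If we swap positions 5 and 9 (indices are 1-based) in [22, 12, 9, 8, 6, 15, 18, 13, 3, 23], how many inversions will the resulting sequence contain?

Positions 5 and 9 hold 6 and 3; after swapping, the array is [22, 12, 9, 8, 3, 15, 18, 13, 6, 23].
Sweep left to right; for each value list the smaller values that follow it:
22 → 12, 9, 8, 3, 15, 18, 13, 6 → 8
12 → 9, 8, 3, 6 → 4
9 → 8, 3, 6 → 3
8 → 3, 6 → 2
3 → none → 0
15 → 13, 6 → 2
18 → 13, 6 → 2
13 → 6 → 1
6 → none → 0
23 → none → 0
Sum: 8 + 4 + 3 + 2 + 0 + 2 + 2 + 1 + 0 + 0 = 22

There are 22 inversions.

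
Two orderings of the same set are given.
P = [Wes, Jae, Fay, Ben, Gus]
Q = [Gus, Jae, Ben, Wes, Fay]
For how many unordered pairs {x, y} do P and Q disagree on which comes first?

Assign each item its position (1..5) in the first ordering, then rewrite the second ordering as that position sequence:
positions: Wes→1, Jae→2, Fay→3, Ben→4, Gus→5
second ordering as positions: [5, 2, 4, 1, 3]
Discordant pairs = inversions in this position sequence.
5: 2, 4, 1, 3 → 4
2: 1 → 1
4: 1, 3 → 2
1: 0
3: 0
Total: 4 + 1 + 2 + 0 + 0 = 7

7 disagreeing pairs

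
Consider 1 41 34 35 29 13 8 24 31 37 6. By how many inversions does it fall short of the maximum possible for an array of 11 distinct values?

24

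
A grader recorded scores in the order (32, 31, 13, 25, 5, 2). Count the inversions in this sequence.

Sweep left to right; for each value list the smaller values that follow it:
32 → 31, 13, 25, 5, 2 → 5
31 → 13, 25, 5, 2 → 4
13 → 5, 2 → 2
25 → 5, 2 → 2
5 → 2 → 1
2 → none → 0
Sum: 5 + 4 + 2 + 2 + 1 + 0 = 14

14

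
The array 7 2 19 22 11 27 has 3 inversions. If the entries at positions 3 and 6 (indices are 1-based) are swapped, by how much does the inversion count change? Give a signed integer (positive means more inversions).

+3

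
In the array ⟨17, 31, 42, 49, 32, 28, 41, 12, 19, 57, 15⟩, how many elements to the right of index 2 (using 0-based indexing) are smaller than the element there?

6

The element at index 2 is 42.
Elements after it: 49, 32, 28, 41, 12, 19, 57, 15
Those smaller than 42: 32, 28, 41, 12, 19, 15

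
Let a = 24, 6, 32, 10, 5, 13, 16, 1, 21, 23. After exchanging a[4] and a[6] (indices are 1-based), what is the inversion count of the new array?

23

Positions 4 and 6 hold 10 and 13; after swapping, the array is [24, 6, 32, 13, 5, 10, 16, 1, 21, 23].
Sweep left to right; for each value list the smaller values that follow it:
24: 8
6: 2
32: 7
13: 3
5: 1
10: 1
16: 1
1: 0
21: 0
23: 0
Sum: 8 + 2 + 7 + 3 + 1 + 1 + 1 + 0 + 0 + 0 = 23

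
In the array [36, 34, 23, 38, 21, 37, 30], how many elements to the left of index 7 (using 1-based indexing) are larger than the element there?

4

The element at index 7 is 30.
Elements before it: 36, 34, 23, 38, 21, 37
Those larger than 30: 36, 34, 38, 37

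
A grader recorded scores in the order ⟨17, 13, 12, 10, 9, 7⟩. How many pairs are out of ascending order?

For each element, count later entries that are smaller:
17 → 13, 12, 10, 9, 7 → 5
13 → 12, 10, 9, 7 → 4
12 → 10, 9, 7 → 3
10 → 9, 7 → 2
9 → 7 → 1
7 → none → 0
Sum: 5 + 4 + 3 + 2 + 1 + 0 = 15

15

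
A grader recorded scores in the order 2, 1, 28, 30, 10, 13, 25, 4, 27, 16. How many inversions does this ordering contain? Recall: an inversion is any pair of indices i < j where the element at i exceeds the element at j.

Element-by-element contributions:
2: 1
1: 0
28: 6
30: 6
10: 1
13: 1
25: 2
4: 0
27: 1
16: 0
Sum: 1 + 0 + 6 + 6 + 1 + 1 + 2 + 0 + 1 + 0 = 18

18 out-of-order pairs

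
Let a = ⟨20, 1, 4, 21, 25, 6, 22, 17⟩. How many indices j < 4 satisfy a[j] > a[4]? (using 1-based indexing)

The element at index 4 is 21.
Elements before it: 20, 1, 4
None of them are larger than 21.

0 such elements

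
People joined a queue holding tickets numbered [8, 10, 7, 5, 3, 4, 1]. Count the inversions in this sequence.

19

For each element, count later entries that are smaller:
8: 5
10: 5
7: 4
5: 3
3: 1
4: 1
1: 0
Sum: 5 + 5 + 4 + 3 + 1 + 1 + 0 = 19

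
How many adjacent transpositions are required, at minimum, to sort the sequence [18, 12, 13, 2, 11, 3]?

Minimum adjacent swaps = number of inversions (each swap of adjacent out-of-order elements removes one inversion and no swap can remove more).
Count inversions — for each element, later elements that are smaller:
18: 12, 13, 2, 11, 3 → 5
12: 2, 11, 3 → 3
13: 2, 11, 3 → 3
2: none → 0
11: 3 → 1
3: none → 0
Total inversions: 5 + 3 + 3 + 0 + 1 + 0 = 12

12 adjacent swaps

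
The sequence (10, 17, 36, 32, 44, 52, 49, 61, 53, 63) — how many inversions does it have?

For each element, count later entries that are smaller:
10: 0
17: 0
36: 1
32: 0
44: 0
52: 1
49: 0
61: 1
53: 0
63: 0
Sum: 0 + 0 + 1 + 0 + 0 + 1 + 0 + 1 + 0 + 0 = 3

3 out-of-order pairs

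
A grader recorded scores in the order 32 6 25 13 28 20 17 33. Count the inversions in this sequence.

12

For each element, count later entries that are smaller:
32 → 6, 25, 13, 28, 20, 17 → 6
6 → none → 0
25 → 13, 20, 17 → 3
13 → none → 0
28 → 20, 17 → 2
20 → 17 → 1
17 → none → 0
33 → none → 0
Sum: 6 + 0 + 3 + 0 + 2 + 1 + 0 + 0 = 12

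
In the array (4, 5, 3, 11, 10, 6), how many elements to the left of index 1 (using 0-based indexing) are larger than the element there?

0 such elements

The element at index 1 is 5.
Elements before it: 4
None of them are larger than 5.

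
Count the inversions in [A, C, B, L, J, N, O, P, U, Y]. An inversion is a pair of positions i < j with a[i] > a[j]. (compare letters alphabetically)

2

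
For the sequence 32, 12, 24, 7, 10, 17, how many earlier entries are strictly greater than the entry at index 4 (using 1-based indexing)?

The element at index 4 is 7.
Elements before it: 32, 12, 24
Those larger than 7: 32, 12, 24

3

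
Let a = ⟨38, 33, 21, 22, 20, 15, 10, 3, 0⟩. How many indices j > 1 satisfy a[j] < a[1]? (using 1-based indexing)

8

The element at index 1 is 38.
Elements after it: 33, 21, 22, 20, 15, 10, 3, 0
Those smaller than 38: 33, 21, 22, 20, 15, 10, 3, 0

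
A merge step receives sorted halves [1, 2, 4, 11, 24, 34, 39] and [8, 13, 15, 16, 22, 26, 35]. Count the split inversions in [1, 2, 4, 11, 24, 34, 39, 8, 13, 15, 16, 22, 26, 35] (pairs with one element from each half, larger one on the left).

There are 19 cross-inversions.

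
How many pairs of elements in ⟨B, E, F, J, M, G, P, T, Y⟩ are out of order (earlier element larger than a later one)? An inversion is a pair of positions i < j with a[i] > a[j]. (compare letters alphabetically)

2

Element-by-element contributions:
B: 0
E: 0
F: 0
J: 1
M: 1
G: 0
P: 0
T: 0
Y: 0
Sum: 0 + 0 + 0 + 1 + 1 + 0 + 0 + 0 + 0 = 2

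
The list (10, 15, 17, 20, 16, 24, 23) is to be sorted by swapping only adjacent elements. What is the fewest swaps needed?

Each adjacent swap fixes exactly one inversion, so the minimum swap count equals the number of inversions.
Count inversions — for each element, later elements that are smaller:
10: none → 0
15: none → 0
17: 16 → 1
20: 16 → 1
16: none → 0
24: 23 → 1
23: none → 0
Total inversions: 0 + 0 + 1 + 1 + 0 + 1 + 0 = 3

3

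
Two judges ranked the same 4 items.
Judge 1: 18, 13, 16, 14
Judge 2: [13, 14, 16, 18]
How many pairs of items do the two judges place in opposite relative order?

Assign each item its position (1..4) in the first ordering, then rewrite the second ordering as that position sequence:
positions: 18→1, 13→2, 16→3, 14→4
second ordering as positions: [2, 4, 3, 1]
Discordant pairs = inversions in this position sequence.
2: 1 → 1
4: 3, 1 → 2
3: 1 → 1
1: 0
Total: 1 + 2 + 1 + 0 = 4

4 discordant pairs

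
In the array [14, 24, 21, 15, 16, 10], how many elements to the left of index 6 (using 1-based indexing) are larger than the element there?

5 such elements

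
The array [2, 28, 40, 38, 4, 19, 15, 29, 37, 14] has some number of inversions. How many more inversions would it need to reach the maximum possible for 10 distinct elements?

23 inversions short

Maximum inversions for 10 distinct elements is C(10, 2) = 10·9/2 = 45.
Current inversions — for each element, count later smaller elements:
2: 0
28: 4
40: 7
38: 6
4: 0
19: 2
15: 1
29: 1
37: 1
14: 0
Current total: 0 + 4 + 7 + 6 + 0 + 2 + 1 + 1 + 1 + 0 = 22
Shortfall: 45 − 22 = 23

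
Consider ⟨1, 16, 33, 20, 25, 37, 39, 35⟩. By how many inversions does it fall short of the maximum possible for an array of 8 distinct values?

24 inversions short

Maximum inversions for 8 distinct elements is C(8, 2) = 8·7/2 = 28.
Current inversions — for each element, count later smaller elements:
1: 0
16: 0
33: 2
20: 0
25: 0
37: 1
39: 1
35: 0
Current total: 0 + 0 + 2 + 0 + 0 + 1 + 1 + 0 = 4
Shortfall: 28 − 4 = 24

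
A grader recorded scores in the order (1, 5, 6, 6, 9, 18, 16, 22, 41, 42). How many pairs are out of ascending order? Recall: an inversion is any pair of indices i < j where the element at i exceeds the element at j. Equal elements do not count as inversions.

Element-by-element contributions:
1: 0
5: 0
6: 0
6: 0
9: 0
18: 1
16: 0
22: 0
41: 0
42: 0
Sum: 0 + 0 + 0 + 0 + 0 + 1 + 0 + 0 + 0 + 0 = 1

1 inversion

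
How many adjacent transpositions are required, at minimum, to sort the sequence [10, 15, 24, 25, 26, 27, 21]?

The minimum number of adjacent swaps to sort an array equals its inversion count, since every such swap removes exactly one inversion.
Count inversions — for each element, later elements that are smaller:
10: none → 0
15: none → 0
24: 21 → 1
25: 21 → 1
26: 21 → 1
27: 21 → 1
21: none → 0
Total inversions: 0 + 0 + 1 + 1 + 1 + 1 + 0 = 4

Swaps: 4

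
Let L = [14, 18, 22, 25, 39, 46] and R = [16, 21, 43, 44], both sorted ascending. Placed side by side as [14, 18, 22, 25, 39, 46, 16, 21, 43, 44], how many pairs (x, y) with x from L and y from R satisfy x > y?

Count, for every r in R, how many entries of L exceed r:
r = 16: 18, 22, 25, 39, 46 → 5
r = 21: 22, 25, 39, 46 → 4
r = 43: 46 → 1
r = 44: 46 → 1
Cross-inversions: 5 + 4 + 1 + 1 = 11

11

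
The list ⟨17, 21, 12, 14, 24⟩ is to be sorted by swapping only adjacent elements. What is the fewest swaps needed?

Minimum adjacent swaps = number of inversions (each swap of adjacent out-of-order elements removes one inversion and no swap can remove more).
Count inversions — for each element, later elements that are smaller:
17: 12, 14 → 2
21: 12, 14 → 2
12: none → 0
14: none → 0
24: none → 0
Total inversions: 2 + 2 + 0 + 0 + 0 = 4

Adjacent swaps: 4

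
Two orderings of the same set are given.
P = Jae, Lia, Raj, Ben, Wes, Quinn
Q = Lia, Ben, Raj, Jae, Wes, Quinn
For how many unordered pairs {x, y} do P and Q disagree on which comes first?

4

Assign each item its position (1..6) in the first ordering, then rewrite the second ordering as that position sequence:
positions: Jae→1, Lia→2, Raj→3, Ben→4, Wes→5, Quinn→6
second ordering as positions: [2, 4, 3, 1, 5, 6]
Discordant pairs = inversions in this position sequence.
2: 1 → 1
4: 3, 1 → 2
3: 1 → 1
1: 0
5: 0
6: 0
Total: 1 + 2 + 1 + 0 + 0 + 0 = 4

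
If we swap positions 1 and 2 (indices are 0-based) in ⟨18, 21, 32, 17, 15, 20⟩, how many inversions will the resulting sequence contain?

Positions 1 and 2 hold 21 and 32; after swapping, the array is [18, 32, 21, 17, 15, 20].
Sweep left to right; for each value list the smaller values that follow it:
18 → 17, 15 → 2
32 → 21, 17, 15, 20 → 4
21 → 17, 15, 20 → 3
17 → 15 → 1
15 → none → 0
20 → none → 0
Sum: 2 + 4 + 3 + 1 + 0 + 0 = 10

10 inversions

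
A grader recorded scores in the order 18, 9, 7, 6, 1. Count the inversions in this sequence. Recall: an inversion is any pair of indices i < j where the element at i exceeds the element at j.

Element-by-element contributions:
18: 4
9: 3
7: 2
6: 1
1: 0
Sum: 4 + 3 + 2 + 1 + 0 = 10

There are 10 out-of-order pairs.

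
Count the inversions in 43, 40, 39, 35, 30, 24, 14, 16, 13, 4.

Sweep left to right; for each value list the smaller values that follow it:
43: 9
40: 8
39: 7
35: 6
30: 5
24: 4
14: 2
16: 2
13: 1
4: 0
Sum: 9 + 8 + 7 + 6 + 5 + 4 + 2 + 2 + 1 + 0 = 44

44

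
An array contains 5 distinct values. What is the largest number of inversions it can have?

The maximum occurs when the array is in strictly decreasing order: every one of the C(5, 2) pairs is inverted.
C(5, 2) = 5·4/2 = 10

Inversions: 10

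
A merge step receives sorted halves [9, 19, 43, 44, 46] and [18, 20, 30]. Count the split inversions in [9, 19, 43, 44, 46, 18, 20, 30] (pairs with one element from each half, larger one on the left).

There are 10 split inversions.

Take each right-half value and tally the left-half values above it:
r = 18: 19, 43, 44, 46 → 4
r = 20: 43, 44, 46 → 3
r = 30: 43, 44, 46 → 3
Cross-inversions: 4 + 3 + 3 = 10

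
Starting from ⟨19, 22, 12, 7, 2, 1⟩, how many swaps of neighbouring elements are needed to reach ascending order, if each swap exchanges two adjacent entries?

Each adjacent swap fixes exactly one inversion, so the minimum swap count equals the number of inversions.
Count inversions — for each element, later elements that are smaller:
19: 12, 7, 2, 1 → 4
22: 12, 7, 2, 1 → 4
12: 7, 2, 1 → 3
7: 2, 1 → 2
2: 1 → 1
1: none → 0
Total inversions: 4 + 4 + 3 + 2 + 1 + 0 = 14

14 swaps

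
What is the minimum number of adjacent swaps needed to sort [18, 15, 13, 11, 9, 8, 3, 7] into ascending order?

27 swaps

Minimum adjacent swaps = number of inversions (each swap of adjacent out-of-order elements removes one inversion and no swap can remove more).
Count inversions — for each element, later elements that are smaller:
18: 15, 13, 11, 9, 8, 3, 7 → 7
15: 13, 11, 9, 8, 3, 7 → 6
13: 11, 9, 8, 3, 7 → 5
11: 9, 8, 3, 7 → 4
9: 8, 3, 7 → 3
8: 3, 7 → 2
3: none → 0
7: none → 0
Total inversions: 7 + 6 + 5 + 4 + 3 + 2 + 0 + 0 = 27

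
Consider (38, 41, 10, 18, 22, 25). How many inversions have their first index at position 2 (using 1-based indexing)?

The element at index 2 is 41.
Elements after it: 10, 18, 22, 25
Those smaller than 41: 10, 18, 22, 25

4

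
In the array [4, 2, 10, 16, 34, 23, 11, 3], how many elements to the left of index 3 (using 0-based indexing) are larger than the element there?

0

The element at index 3 is 16.
Elements before it: 4, 2, 10
None of them are larger than 16.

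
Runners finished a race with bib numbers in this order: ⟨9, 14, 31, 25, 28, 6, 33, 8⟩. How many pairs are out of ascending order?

Element-by-element contributions:
9 → 6, 8 → 2
14 → 6, 8 → 2
31 → 25, 28, 6, 8 → 4
25 → 6, 8 → 2
28 → 6, 8 → 2
6 → none → 0
33 → 8 → 1
8 → none → 0
Sum: 2 + 2 + 4 + 2 + 2 + 0 + 1 + 0 = 13

13 inversions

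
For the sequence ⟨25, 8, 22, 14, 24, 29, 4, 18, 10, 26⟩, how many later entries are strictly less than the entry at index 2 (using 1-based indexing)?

1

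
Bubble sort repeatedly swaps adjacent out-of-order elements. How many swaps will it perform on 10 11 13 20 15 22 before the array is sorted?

1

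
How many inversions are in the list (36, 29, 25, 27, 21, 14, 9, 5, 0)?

There are 35 out-of-order pairs.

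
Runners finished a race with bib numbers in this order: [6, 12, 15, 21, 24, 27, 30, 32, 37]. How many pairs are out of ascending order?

0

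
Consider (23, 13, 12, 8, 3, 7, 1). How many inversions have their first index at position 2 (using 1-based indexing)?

5

The element at index 2 is 13.
Elements after it: 12, 8, 3, 7, 1
Those smaller than 13: 12, 8, 3, 7, 1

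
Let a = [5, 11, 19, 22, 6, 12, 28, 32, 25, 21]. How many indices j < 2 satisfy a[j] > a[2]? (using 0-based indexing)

The element at index 2 is 19.
Elements before it: 5, 11
None of them are larger than 19.

0 such elements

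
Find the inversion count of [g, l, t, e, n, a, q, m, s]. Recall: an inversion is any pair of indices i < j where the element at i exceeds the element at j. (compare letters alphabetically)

Count, for each position, how many later elements it exceeds:
g: 2
l: 2
t: 6
e: 1
n: 2
a: 0
q: 1
m: 0
s: 0
Sum: 2 + 2 + 6 + 1 + 2 + 0 + 1 + 0 + 0 = 14

There are 14 out-of-order pairs.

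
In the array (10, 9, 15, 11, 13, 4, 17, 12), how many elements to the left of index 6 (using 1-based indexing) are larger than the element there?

5 such elements

The element at index 6 is 4.
Elements before it: 10, 9, 15, 11, 13
Those larger than 4: 10, 9, 15, 11, 13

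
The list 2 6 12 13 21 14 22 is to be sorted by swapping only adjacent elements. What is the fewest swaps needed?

1

Minimum adjacent swaps = number of inversions (each swap of adjacent out-of-order elements removes one inversion and no swap can remove more).
Count inversions — for each element, later elements that are smaller:
2: none → 0
6: none → 0
12: none → 0
13: none → 0
21: 14 → 1
14: none → 0
22: none → 0
Total inversions: 0 + 0 + 0 + 0 + 1 + 0 + 0 = 1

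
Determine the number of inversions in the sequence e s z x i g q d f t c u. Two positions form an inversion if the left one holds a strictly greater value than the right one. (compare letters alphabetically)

There are 38 out-of-order pairs.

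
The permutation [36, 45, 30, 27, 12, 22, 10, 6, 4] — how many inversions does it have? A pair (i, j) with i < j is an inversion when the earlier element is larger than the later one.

34 inversions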